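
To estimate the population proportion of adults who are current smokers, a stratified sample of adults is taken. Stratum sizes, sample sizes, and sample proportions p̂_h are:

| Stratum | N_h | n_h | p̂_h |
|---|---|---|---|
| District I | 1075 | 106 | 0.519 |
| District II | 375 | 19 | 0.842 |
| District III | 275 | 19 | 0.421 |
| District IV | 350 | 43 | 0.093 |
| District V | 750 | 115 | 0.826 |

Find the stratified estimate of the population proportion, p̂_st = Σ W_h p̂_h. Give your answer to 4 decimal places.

p̂_st ≈ 0.5811

N = 2825; stratum weights W_h = N_h/N.
p̂_st = Σ W_h p̂_h = (1075·0.519 + 375·0.842 + 275·0.421 + 350·0.093 + 750·0.826)/2825 = 0.58106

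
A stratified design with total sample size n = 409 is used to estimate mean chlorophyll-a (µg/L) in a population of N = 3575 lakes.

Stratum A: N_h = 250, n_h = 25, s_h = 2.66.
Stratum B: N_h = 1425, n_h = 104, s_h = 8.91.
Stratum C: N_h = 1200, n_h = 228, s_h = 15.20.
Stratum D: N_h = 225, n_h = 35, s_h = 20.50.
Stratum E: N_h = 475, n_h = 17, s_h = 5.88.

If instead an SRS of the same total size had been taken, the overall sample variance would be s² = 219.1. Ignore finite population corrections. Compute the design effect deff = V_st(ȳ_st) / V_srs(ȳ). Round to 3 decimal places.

V̂(ȳ_st) = Σ W_h² s_h²/n_h, with W_h = N_h/N and N = 3575:
  stratum A: (250/3575)²·2.66²/25 = 0.00138405
  stratum B: (1425/3575)²·8.91²/104 = 0.121283
  stratum C: (1200/3575)²·15.20²/228 = 0.114173
  stratum D: (225/3575)²·20.50²/35 = 0.0475612
  stratum E: (475/3575)²·5.88²/17 = 0.0359038
V_st = 0.320305
V_srs = s²/n = 219.1/409 = 0.535697
deff = V_st / V_srs = 0.320305/0.535697 = 0.5979

deff ≈ 0.598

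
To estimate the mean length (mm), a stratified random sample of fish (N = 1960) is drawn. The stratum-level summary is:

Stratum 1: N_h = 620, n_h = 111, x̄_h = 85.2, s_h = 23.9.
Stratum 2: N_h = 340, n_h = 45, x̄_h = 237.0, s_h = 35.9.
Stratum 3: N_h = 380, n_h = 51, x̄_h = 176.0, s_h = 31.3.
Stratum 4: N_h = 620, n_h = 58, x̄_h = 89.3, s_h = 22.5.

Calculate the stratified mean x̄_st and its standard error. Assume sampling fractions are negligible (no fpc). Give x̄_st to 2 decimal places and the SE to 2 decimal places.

x̄_st = Σ W_h x̄_h = (620·85.2 + 340·237.0 + 380·176.0 + 620·89.3)/1960 = 130.43367
V̂(x̄_st) = Σ W_h² s_h²/n_h, with W_h = N_h/N and N = 1960:
  stratum 1: (620/1960)²·23.9²/111 = 0.514925
  stratum 2: (340/1960)²·35.9²/45 = 0.861831
  stratum 3: (380/1960)²·31.3²/51 = 0.72206
  stratum 4: (620/1960)²·22.5²/58 = 0.87339
V̂(x̄_st) = 2.97221
SE(x̄_st) = √2.97221 = 1.72401

x̄_st ≈ 130.43, SE ≈ 1.72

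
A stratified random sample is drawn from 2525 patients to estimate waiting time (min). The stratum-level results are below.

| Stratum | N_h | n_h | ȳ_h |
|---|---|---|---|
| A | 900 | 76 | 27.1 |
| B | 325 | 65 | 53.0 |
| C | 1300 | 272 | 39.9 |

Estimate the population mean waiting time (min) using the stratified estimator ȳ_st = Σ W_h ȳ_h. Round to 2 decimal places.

ȳ_st ≈ 37.02

N = Σ N_h = 2525. Stratum weights W_h = N_h/N.
ȳ_st = (900·27.1 + 325·53.0 + 1300·39.9) / 2525 = 37.0238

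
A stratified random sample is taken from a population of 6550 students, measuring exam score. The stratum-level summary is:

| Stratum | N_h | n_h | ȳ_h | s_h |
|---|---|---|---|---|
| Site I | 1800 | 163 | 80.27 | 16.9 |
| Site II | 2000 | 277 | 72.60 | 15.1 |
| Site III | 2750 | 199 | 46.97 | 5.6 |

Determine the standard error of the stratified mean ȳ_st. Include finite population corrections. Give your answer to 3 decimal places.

SE(ȳ_st) ≈ 0.461

V̂(ȳ_st) = Σ W_h² (1 − n_h/N_h) s_h²/n_h, with W_h = N_h/N and N = 6550:
  stratum Site I: (1800/6550)²·(1 − 163/1800)·16.9²/163 = 0.120344
  stratum Site II: (2000/6550)²·(1 − 277/2000)·15.1²/277 = 0.066116
  stratum Site III: (2750/6550)²·(1 − 199/2750)·5.6²/199 = 0.0257682
V̂(ȳ_st) = 0.212228
SE(ȳ_st) = √0.212228 = 0.460682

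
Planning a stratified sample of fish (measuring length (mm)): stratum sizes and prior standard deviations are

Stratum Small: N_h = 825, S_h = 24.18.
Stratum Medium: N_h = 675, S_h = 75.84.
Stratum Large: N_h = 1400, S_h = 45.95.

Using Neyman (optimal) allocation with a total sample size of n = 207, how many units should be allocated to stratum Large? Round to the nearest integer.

98

Neyman allocation: n_h = n · N_h S_h / Σ N_i S_i, with n = 207.
  stratum Small: N_h·S_h = 825·24.18 = 19948.50
  stratum Medium: N_h·S_h = 675·75.84 = 51192.00
  stratum Large: N_h·S_h = 1400·45.95 = 64330.00
Σ N_h S_h = 135470.50
n for stratum Large = 207·64330.00/135470.50 = 98.297 → 98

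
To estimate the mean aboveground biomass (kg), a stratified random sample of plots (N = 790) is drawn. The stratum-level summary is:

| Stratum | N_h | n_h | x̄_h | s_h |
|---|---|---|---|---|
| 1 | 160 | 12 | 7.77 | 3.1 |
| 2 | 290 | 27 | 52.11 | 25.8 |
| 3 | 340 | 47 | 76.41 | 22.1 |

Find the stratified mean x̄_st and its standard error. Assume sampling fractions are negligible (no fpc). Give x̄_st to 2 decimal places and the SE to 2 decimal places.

x̄_st = Σ W_h x̄_h = (160·7.77 + 290·52.11 + 340·76.41)/790 = 53.58797
V̂(x̄_st) = Σ W_h² s_h²/n_h, with W_h = N_h/N and N = 790:
  stratum 1: (160/790)²·3.1²/12 = 0.0328494
  stratum 2: (290/790)²·25.8²/27 = 3.32214
  stratum 3: (340/790)²·22.1²/47 = 1.92482
V̂(x̄_st) = 5.27981
SE(x̄_st) = √5.27981 = 2.29778

x̄_st ≈ 53.59, SE ≈ 2.30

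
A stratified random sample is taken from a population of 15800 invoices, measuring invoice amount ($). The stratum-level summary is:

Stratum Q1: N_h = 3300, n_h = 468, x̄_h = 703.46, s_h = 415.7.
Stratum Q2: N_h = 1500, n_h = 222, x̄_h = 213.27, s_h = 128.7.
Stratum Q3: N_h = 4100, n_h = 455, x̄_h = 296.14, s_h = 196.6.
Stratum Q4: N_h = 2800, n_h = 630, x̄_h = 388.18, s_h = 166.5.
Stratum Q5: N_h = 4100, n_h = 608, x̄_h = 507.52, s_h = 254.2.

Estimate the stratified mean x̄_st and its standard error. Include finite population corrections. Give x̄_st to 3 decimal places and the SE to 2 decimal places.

x̄_st ≈ 444.508, SE ≈ 5.16

x̄_st = Σ W_h x̄_h = (3300·703.46 + 1500·213.27 + 4100·296.14 + 2800·388.18 + 4100·507.52)/15800 = 444.50842
V̂(x̄_st) = Σ W_h² (1 − n_h/N_h) s_h²/n_h, with W_h = N_h/N and N = 15800:
  stratum Q1: (3300/15800)²·(1 − 468/3300)·415.7²/468 = 13.8232
  stratum Q2: (1500/15800)²·(1 − 222/1500)·128.7²/222 = 0.572944
  stratum Q3: (4100/15800)²·(1 − 455/4100)·196.6²/455 = 5.08537
  stratum Q4: (2800/15800)²·(1 − 630/2800)·166.5²/630 = 1.07101
  stratum Q5: (4100/15800)²·(1 − 608/4100)·254.2²/608 = 6.09525
V̂(x̄_st) = 26.6477
SE(x̄_st) = √26.6477 = 5.16214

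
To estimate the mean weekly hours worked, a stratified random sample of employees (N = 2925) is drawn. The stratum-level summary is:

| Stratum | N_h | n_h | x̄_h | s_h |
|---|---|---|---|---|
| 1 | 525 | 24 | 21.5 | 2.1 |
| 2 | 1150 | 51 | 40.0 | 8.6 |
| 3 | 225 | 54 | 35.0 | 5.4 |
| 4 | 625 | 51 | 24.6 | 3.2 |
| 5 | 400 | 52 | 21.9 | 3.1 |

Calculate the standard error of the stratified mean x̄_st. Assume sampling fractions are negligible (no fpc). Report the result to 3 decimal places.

V̂(x̄_st) = Σ W_h² s_h²/n_h, with W_h = N_h/N and N = 2925:
  stratum 1: (525/2925)²·2.1²/24 = 0.00591963
  stratum 2: (1150/2925)²·8.6²/51 = 0.224166
  stratum 3: (225/2925)²·5.4²/54 = 0.00319527
  stratum 4: (625/2925)²·3.2²/51 = 0.00916723
  stratum 5: (400/2925)²·3.1²/52 = 0.00345612
V̂(x̄_st) = 0.245905
SE(x̄_st) = √0.245905 = 0.495888

SE(x̄_st) ≈ 0.496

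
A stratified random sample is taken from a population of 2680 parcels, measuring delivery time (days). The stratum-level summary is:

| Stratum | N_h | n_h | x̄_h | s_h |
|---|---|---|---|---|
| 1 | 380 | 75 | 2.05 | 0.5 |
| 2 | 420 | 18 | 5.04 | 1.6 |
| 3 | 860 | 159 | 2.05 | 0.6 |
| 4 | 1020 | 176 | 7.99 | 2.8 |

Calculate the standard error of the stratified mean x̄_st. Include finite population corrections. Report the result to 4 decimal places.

SE(x̄_st) ≈ 0.0945

V̂(x̄_st) = Σ W_h² (1 − n_h/N_h) s_h²/n_h, with W_h = N_h/N and N = 2680:
  stratum 1: (380/2680)²·(1 − 75/380)·0.5²/75 = 5.37889e-05
  stratum 2: (420/2680)²·(1 − 18/420)·1.6²/18 = 0.00334328
  stratum 3: (860/2680)²·(1 − 159/860)·0.6²/159 = 0.000190043
  stratum 4: (1020/2680)²·(1 − 176/1020)·2.8²/176 = 0.0053392
V̂(x̄_st) = 0.00892632
SE(x̄_st) = √0.00892632 = 0.0944792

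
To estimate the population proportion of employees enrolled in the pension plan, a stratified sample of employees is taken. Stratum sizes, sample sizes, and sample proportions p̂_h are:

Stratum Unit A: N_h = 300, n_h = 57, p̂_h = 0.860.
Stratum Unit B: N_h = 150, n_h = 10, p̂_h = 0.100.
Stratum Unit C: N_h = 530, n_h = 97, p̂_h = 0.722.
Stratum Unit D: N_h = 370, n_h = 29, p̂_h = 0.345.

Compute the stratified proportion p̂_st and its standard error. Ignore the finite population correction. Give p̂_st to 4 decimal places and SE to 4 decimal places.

N = 1350; stratum weights W_h = N_h/N.
p̂_st = Σ W_h p̂_h = (300·0.860 + 150·0.100 + 530·0.722 + 370·0.345)/1350 = 0.58023
V̂(p̂_st) = Σ W_h² p̂_h(1−p̂_h)/(n_h−1):
  stratum Unit A: (300/1350)²·0.860·0.140/56 = 0.000106173
  stratum Unit B: (150/1350)²·0.100·0.900/9 = 0.000123457
  stratum Unit C: (530/1350)²·0.722·0.278/96 = 0.000322252
  stratum Unit D: (370/1350)²·0.345·0.655/28 = 0.000606231
V̂(p̂_st) = 0.00115811; SE = √V̂ = 0.034031

p̂_st ≈ 0.5802, SE ≈ 0.0340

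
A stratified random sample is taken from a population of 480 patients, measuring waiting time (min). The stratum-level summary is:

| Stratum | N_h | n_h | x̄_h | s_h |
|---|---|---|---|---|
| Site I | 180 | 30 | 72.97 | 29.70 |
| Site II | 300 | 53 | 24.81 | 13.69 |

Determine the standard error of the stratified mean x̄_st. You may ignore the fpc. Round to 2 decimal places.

SE(x̄_st) ≈ 2.35

V̂(x̄_st) = Σ W_h² s_h²/n_h, with W_h = N_h/N and N = 480:
  stratum Site I: (180/480)²·29.70²/30 = 4.1348
  stratum Site II: (300/480)²·13.69²/53 = 1.38131
V̂(x̄_st) = 5.51611
SE(x̄_st) = √5.51611 = 2.34864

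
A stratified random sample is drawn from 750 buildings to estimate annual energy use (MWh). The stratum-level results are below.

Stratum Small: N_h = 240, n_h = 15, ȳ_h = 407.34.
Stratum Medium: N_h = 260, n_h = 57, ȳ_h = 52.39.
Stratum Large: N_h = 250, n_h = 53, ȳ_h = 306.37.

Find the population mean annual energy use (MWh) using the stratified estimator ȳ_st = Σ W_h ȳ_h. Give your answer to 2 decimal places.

ȳ_st ≈ 250.63

N = Σ N_h = 750. Stratum weights W_h = N_h/N.
ȳ_st = (240·407.34 + 260·52.39 + 250·306.37) / 750 = 250.6340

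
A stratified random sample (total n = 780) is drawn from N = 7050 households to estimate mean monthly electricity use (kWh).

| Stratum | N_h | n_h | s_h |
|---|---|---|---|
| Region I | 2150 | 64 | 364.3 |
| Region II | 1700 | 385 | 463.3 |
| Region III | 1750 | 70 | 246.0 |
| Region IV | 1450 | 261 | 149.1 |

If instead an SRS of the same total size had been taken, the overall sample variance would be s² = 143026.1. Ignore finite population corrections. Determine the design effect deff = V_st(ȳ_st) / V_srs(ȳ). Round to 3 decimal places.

V̂(ȳ_st) = Σ W_h² s_h²/n_h, with W_h = N_h/N and N = 7050:
  stratum Region I: (2150/7050)²·364.3²/64 = 192.858
  stratum Region II: (1700/7050)²·463.3²/385 = 32.4178
  stratum Region III: (1750/7050)²·246.0²/70 = 53.2684
  stratum Region IV: (1450/7050)²·149.1²/261 = 3.60307
V_st = 282.147
V_srs = s²/n = 143026.1/780 = 183.367
deff = V_st / V_srs = 282.147/183.367 = 1.5387

deff ≈ 1.539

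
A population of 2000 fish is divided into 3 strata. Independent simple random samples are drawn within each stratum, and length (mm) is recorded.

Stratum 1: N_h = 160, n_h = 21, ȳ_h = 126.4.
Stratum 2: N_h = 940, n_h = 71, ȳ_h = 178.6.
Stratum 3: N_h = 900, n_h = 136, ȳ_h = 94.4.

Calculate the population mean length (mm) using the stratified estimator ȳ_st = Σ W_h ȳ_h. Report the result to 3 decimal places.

ȳ_st ≈ 136.534

N = Σ N_h = 2000. Stratum weights W_h = N_h/N.
ȳ_st = (160·126.4 + 940·178.6 + 900·94.4) / 2000 = 136.53400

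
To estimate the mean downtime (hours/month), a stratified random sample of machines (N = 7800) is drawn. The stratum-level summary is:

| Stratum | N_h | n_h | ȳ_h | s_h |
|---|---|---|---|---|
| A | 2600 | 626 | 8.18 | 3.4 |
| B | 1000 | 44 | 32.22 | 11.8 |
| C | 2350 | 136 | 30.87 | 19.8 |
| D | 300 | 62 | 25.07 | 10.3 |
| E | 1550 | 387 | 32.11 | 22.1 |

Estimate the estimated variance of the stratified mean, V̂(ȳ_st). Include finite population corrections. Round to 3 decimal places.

V̂(ȳ_st) ≈ 0.337

V̂(ȳ_st) = Σ W_h² (1 − n_h/N_h) s_h²/n_h, with W_h = N_h/N and N = 7800:
  stratum A: (2600/7800)²·(1 − 626/2600)·3.4²/626 = 0.00155781
  stratum B: (1000/7800)²·(1 − 44/1000)·11.8²/44 = 0.0497256
  stratum C: (2350/7800)²·(1 − 136/2350)·19.8²/136 = 0.246517
  stratum D: (300/7800)²·(1 − 62/300)·10.3²/62 = 0.00200813
  stratum E: (1550/7800)²·(1 − 387/1550)·22.1²/387 = 0.0373935
V̂(ȳ_st) = 0.337203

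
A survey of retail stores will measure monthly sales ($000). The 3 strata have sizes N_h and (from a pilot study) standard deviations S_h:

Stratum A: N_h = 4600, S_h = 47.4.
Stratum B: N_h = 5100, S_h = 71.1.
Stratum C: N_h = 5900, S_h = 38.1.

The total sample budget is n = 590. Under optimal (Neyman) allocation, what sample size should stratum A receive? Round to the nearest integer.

160

Neyman allocation: n_h = n · N_h S_h / Σ N_i S_i, with n = 590.
  stratum A: N_h·S_h = 4600·47.4 = 218040.00
  stratum B: N_h·S_h = 5100·71.1 = 362610.00
  stratum C: N_h·S_h = 5900·38.1 = 224790.00
Σ N_h S_h = 805440.00
n for stratum A = 590·218040.00/805440.00 = 159.718 → 160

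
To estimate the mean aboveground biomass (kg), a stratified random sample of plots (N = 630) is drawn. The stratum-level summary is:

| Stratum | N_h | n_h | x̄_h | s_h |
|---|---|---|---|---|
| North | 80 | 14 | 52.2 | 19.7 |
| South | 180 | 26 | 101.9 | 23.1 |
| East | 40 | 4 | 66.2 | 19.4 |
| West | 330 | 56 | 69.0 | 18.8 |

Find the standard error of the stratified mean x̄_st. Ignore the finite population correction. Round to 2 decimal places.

SE(x̄_st) ≈ 2.06

V̂(x̄_st) = Σ W_h² s_h²/n_h, with W_h = N_h/N and N = 630:
  stratum North: (80/630)²·19.7²/14 = 0.446996
  stratum South: (180/630)²·23.1²/26 = 1.67538
  stratum East: (40/630)²·19.4²/4 = 0.3793
  stratum West: (330/630)²·18.8²/56 = 1.73171
V̂(x̄_st) = 4.23339
SE(x̄_st) = √4.23339 = 2.05752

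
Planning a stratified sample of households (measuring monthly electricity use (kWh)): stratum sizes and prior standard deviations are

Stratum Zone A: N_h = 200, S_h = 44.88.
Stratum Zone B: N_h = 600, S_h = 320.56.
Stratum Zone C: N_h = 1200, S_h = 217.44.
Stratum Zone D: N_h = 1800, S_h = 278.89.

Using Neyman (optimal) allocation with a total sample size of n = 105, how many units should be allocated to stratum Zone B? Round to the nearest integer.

21

Neyman allocation: n_h = n · N_h S_h / Σ N_i S_i, with n = 105.
  stratum Zone A: N_h·S_h = 200·44.88 = 8976.00
  stratum Zone B: N_h·S_h = 600·320.56 = 192336.00
  stratum Zone C: N_h·S_h = 1200·217.44 = 260928.00
  stratum Zone D: N_h·S_h = 1800·278.89 = 502002.00
Σ N_h S_h = 964242.00
n for stratum Zone B = 105·192336.00/964242.00 = 20.944 → 21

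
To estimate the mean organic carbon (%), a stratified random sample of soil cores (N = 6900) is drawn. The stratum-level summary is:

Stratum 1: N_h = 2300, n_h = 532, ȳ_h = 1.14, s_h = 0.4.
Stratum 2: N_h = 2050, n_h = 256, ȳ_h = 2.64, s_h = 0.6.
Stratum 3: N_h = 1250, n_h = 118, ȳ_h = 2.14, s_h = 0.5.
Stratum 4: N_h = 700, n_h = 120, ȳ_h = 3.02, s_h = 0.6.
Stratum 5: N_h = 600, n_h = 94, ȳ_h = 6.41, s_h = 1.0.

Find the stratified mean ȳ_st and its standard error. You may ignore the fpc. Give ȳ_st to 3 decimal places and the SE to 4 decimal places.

ȳ_st ≈ 2.416, SE ≈ 0.0184

ȳ_st = Σ W_h ȳ_h = (2300·1.14 + 2050·2.64 + 1250·2.14 + 700·3.02 + 600·6.41)/6900 = 2.41580
V̂(ȳ_st) = Σ W_h² s_h²/n_h, with W_h = N_h/N and N = 6900:
  stratum 1: (2300/6900)²·0.4²/532 = 3.34169e-05
  stratum 2: (2050/6900)²·0.6²/256 = 0.000124129
  stratum 3: (1250/6900)²·0.5²/118 = 6.95312e-05
  stratum 4: (700/6900)²·0.6²/120 = 3.08759e-05
  stratum 5: (600/6900)²·1.0²/94 = 8.04408e-05
V̂(ȳ_st) = 0.000338393
SE(ȳ_st) = √0.000338393 = 0.0183955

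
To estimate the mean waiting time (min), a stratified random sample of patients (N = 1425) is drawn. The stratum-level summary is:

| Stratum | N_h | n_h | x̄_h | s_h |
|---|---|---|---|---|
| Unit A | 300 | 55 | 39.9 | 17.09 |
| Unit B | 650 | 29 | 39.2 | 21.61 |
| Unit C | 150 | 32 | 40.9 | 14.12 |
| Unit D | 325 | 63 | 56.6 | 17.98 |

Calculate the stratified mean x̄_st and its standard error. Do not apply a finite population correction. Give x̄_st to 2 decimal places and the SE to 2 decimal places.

x̄_st ≈ 43.49, SE ≈ 1.98

x̄_st = Σ W_h x̄_h = (300·39.9 + 650·39.2 + 150·40.9 + 325·56.6)/1425 = 43.49474
V̂(x̄_st) = Σ W_h² s_h²/n_h, with W_h = N_h/N and N = 1425:
  stratum Unit A: (300/1425)²·17.09²/55 = 0.235361
  stratum Unit B: (650/1425)²·21.61²/29 = 3.35049
  stratum Unit C: (150/1425)²·14.12²/32 = 0.0690355
  stratum Unit D: (325/1425)²·17.98²/63 = 0.266917
V̂(x̄_st) = 3.9218
SE(x̄_st) = √3.9218 = 1.98035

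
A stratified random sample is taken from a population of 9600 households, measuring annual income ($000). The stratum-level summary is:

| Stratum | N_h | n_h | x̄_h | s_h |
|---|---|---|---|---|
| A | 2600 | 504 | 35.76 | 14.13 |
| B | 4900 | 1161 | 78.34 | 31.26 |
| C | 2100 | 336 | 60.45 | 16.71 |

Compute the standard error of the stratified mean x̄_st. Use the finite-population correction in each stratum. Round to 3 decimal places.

SE(x̄_st) ≈ 0.473

V̂(x̄_st) = Σ W_h² (1 − n_h/N_h) s_h²/n_h, with W_h = N_h/N and N = 9600:
  stratum A: (2600/9600)²·(1 − 504/2600)·14.13²/504 = 0.0234248
  stratum B: (4900/9600)²·(1 − 1161/4900)·31.26²/1161 = 0.167323
  stratum C: (2100/9600)²·(1 − 336/2100)·16.71²/336 = 0.0334033
V̂(x̄_st) = 0.224151
SE(x̄_st) = √0.224151 = 0.473446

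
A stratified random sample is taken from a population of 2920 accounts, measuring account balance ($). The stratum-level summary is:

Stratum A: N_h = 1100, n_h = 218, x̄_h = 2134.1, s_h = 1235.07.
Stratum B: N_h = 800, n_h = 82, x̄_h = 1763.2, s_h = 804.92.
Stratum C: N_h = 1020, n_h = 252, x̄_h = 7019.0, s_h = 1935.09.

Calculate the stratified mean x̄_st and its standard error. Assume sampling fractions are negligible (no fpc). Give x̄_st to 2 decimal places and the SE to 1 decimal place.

x̄_st ≈ 3738.85, SE ≈ 58.3

x̄_st = Σ W_h x̄_h = (1100·2134.1 + 800·1763.2 + 1020·7019.0)/2920 = 3738.85274
V̂(x̄_st) = Σ W_h² s_h²/n_h, with W_h = N_h/N and N = 2920:
  stratum A: (1100/2920)²·1235.07²/218 = 992.993
  stratum B: (800/2920)²·804.92²/82 = 593.07
  stratum C: (1020/2920)²·1935.09²/252 = 1813.16
V̂(x̄_st) = 3399.22
SE(x̄_st) = √3399.22 = 58.3029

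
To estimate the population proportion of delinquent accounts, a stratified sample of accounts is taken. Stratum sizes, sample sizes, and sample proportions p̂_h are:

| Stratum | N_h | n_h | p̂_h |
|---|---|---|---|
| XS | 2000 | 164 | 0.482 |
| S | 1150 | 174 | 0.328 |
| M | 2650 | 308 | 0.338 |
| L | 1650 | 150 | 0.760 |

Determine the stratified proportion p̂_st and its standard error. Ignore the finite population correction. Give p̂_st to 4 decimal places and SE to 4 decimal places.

p̂_st ≈ 0.4686, SE ≈ 0.0171

N = 7450; stratum weights W_h = N_h/N.
p̂_st = Σ W_h p̂_h = (2000·0.482 + 1150·0.328 + 2650·0.338 + 1650·0.760)/7450 = 0.46858
V̂(p̂_st) = Σ W_h² p̂_h(1−p̂_h)/(n_h−1):
  stratum XS: (2000/7450)²·0.482·0.518/163 = 0.000110392
  stratum S: (1150/7450)²·0.328·0.672/173 = 3.03585e-05
  stratum M: (2650/7450)²·0.338·0.662/307 = 9.2218e-05
  stratum L: (1650/7450)²·0.760·0.240/149 = 6.00474e-05
V̂(p̂_st) = 0.000293016; SE = √V̂ = 0.0171177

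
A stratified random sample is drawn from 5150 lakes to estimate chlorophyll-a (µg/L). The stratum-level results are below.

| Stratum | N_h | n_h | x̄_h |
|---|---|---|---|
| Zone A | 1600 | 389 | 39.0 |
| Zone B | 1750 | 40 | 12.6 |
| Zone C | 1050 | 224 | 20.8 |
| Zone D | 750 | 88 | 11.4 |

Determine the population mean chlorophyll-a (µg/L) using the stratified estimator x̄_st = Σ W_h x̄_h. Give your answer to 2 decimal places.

N = Σ N_h = 5150. Stratum weights W_h = N_h/N.
x̄_st = (1600·39.0 + 1750·12.6 + 1050·20.8 + 750·11.4) / 5150 = 22.2990

x̄_st ≈ 22.30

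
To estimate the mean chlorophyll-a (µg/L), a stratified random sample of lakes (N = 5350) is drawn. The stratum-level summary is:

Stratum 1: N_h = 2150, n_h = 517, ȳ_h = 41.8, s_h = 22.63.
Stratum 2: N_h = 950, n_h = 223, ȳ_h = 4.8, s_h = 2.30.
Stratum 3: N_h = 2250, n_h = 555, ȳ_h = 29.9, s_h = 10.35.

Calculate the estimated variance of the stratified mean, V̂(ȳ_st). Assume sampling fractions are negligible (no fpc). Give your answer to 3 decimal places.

V̂(ȳ_st) = Σ W_h² s_h²/n_h, with W_h = N_h/N and N = 5350:
  stratum 1: (2150/5350)²·22.63²/517 = 0.159973
  stratum 2: (950/5350)²·2.30²/223 = 0.000747981
  stratum 3: (2250/5350)²·10.35²/555 = 0.0341386
V̂(ȳ_st) = 0.19486

V̂(ȳ_st) ≈ 0.195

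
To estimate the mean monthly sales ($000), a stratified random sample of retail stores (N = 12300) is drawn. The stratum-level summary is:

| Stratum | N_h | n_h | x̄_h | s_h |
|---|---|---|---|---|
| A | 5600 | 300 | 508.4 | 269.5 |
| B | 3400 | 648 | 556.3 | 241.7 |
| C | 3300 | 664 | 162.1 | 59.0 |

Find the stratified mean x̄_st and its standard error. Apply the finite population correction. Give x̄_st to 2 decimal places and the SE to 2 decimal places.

x̄_st ≈ 428.73, SE ≈ 7.31

x̄_st = Σ W_h x̄_h = (5600·508.4 + 3400·556.3 + 3300·162.1)/12300 = 428.73089
V̂(x̄_st) = Σ W_h² (1 − n_h/N_h) s_h²/n_h, with W_h = N_h/N and N = 12300:
  stratum A: (5600/12300)²·(1 − 300/5600)·269.5²/300 = 47.4952
  stratum B: (3400/12300)²·(1 − 648/3400)·241.7²/648 = 5.57565
  stratum C: (3300/12300)²·(1 − 664/3300)·59.0²/664 = 0.301429
V̂(x̄_st) = 53.3723
SE(x̄_st) = √53.3723 = 7.30564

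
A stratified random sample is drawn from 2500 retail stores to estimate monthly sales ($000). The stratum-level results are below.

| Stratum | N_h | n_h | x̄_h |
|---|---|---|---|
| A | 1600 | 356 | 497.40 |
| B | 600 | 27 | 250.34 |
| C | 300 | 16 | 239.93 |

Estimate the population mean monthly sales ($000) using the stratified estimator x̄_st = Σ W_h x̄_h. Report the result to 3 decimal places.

N = Σ N_h = 2500. Stratum weights W_h = N_h/N.
x̄_st = (1600·497.40 + 600·250.34 + 300·239.93) / 2500 = 407.20920

x̄_st ≈ 407.209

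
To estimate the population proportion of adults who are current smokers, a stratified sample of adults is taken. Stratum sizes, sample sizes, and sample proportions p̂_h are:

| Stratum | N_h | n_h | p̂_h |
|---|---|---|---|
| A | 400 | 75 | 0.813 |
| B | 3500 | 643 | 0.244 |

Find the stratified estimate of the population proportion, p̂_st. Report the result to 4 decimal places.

p̂_st ≈ 0.3024

N = 3900; stratum weights W_h = N_h/N.
p̂_st = Σ W_h p̂_h = (400·0.813 + 3500·0.244)/3900 = 0.30236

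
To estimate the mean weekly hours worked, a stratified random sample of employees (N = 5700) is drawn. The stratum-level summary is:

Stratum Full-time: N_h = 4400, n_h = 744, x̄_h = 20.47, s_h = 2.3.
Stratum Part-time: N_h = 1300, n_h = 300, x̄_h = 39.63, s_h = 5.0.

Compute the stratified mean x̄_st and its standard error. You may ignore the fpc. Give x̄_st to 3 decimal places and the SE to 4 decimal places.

x̄_st ≈ 24.840, SE ≈ 0.0926

x̄_st = Σ W_h x̄_h = (4400·20.47 + 1300·39.63)/5700 = 24.83982
V̂(x̄_st) = Σ W_h² s_h²/n_h, with W_h = N_h/N and N = 5700:
  stratum Full-time: (4400/5700)²·2.3²/744 = 0.0042368
  stratum Part-time: (1300/5700)²·5.0²/300 = 0.00433467
V̂(x̄_st) = 0.00857147
SE(x̄_st) = √0.00857147 = 0.0925822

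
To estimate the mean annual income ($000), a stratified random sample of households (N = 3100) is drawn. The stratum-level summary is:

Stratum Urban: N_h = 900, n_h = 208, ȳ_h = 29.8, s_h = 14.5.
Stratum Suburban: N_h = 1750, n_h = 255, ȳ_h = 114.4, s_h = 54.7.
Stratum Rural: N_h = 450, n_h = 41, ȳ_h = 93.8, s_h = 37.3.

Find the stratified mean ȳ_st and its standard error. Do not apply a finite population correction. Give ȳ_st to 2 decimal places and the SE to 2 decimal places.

ȳ_st = Σ W_h ȳ_h = (900·29.8 + 1750·114.4 + 450·93.8)/3100 = 86.84839
V̂(ȳ_st) = Σ W_h² s_h²/n_h, with W_h = N_h/N and N = 3100:
  stratum Urban: (900/3100)²·14.5²/208 = 0.085199
  stratum Suburban: (1750/3100)²·54.7²/255 = 3.73927
  stratum Rural: (450/3100)²·37.3²/41 = 0.715048
V̂(ȳ_st) = 4.53952
SE(ȳ_st) = √4.53952 = 2.13062

ȳ_st ≈ 86.85, SE ≈ 2.13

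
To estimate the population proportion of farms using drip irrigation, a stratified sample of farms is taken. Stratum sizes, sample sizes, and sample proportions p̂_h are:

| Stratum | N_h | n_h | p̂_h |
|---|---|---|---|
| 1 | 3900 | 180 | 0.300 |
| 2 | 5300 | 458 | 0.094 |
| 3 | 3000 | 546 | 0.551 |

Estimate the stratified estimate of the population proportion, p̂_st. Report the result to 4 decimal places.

p̂_st ≈ 0.2722

N = 12200; stratum weights W_h = N_h/N.
p̂_st = Σ W_h p̂_h = (3900·0.300 + 5300·0.094 + 3000·0.551)/12200 = 0.27223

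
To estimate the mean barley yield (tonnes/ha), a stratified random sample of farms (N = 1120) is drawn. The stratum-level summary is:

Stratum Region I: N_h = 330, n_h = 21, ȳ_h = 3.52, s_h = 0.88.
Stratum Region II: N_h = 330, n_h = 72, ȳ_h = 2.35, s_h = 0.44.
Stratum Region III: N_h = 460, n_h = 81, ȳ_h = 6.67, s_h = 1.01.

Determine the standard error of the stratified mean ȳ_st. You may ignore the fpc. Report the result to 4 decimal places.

SE(ȳ_st) ≈ 0.0746

V̂(ȳ_st) = Σ W_h² s_h²/n_h, with W_h = N_h/N and N = 1120:
  stratum Region I: (330/1120)²·0.88²/21 = 0.00320138
  stratum Region II: (330/1120)²·0.44²/72 = 0.000233434
  stratum Region III: (460/1120)²·1.01²/81 = 0.00212441
V̂(ȳ_st) = 0.00555922
SE(ȳ_st) = √0.00555922 = 0.0745602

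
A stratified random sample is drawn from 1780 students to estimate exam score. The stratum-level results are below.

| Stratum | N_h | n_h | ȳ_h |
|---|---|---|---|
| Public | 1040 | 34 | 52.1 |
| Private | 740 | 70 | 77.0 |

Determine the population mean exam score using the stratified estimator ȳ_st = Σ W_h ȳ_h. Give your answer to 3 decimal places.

ȳ_st ≈ 62.452

N = Σ N_h = 1780. Stratum weights W_h = N_h/N.
ȳ_st = (1040·52.1 + 740·77.0) / 1780 = 62.45169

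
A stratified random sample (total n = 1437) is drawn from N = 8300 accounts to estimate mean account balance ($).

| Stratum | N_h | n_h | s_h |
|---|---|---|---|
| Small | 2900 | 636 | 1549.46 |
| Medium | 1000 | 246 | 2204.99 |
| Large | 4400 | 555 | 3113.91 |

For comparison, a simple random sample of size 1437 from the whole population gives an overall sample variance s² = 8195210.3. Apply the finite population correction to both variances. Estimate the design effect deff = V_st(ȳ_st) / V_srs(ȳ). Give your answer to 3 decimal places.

V̂(ȳ_st) = Σ W_h² (1 − n_h/N_h) s_h²/n_h, with W_h = N_h/N and N = 8300:
  stratum Small: (2900/8300)²·(1 − 636/2900)·1549.46²/636 = 359.767
  stratum Medium: (1000/8300)²·(1 − 246/1000)·2204.99²/246 = 216.318
  stratum Large: (4400/8300)²·(1 − 555/4400)·3113.91²/555 = 4290.54
V_st = 4866.63
V_srs = (1 − 1437/8300)·8195210.3/1437 = 4715.62
deff = V_st / V_srs = 4866.63/4715.62 = 1.0320

deff ≈ 1.032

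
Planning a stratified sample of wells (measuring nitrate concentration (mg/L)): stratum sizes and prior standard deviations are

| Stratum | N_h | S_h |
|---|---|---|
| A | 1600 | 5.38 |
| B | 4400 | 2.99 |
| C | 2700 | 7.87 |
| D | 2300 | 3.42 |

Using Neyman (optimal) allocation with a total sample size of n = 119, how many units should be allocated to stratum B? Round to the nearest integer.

31

Neyman allocation: n_h = n · N_h S_h / Σ N_i S_i, with n = 119.
  stratum A: N_h·S_h = 1600·5.38 = 8608.00
  stratum B: N_h·S_h = 4400·2.99 = 13156.00
  stratum C: N_h·S_h = 2700·7.87 = 21249.00
  stratum D: N_h·S_h = 2300·3.42 = 7866.00
Σ N_h S_h = 50879.00
n for stratum B = 119·13156.00/50879.00 = 30.770 → 31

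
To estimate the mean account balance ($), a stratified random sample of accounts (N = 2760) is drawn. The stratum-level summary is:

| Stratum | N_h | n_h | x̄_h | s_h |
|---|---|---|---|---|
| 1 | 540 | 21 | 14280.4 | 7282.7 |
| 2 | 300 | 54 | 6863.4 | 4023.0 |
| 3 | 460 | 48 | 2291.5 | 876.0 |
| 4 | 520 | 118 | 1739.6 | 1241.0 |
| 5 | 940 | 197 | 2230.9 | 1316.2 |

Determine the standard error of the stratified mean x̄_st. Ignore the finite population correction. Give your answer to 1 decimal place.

SE(x̄_st) ≈ 319.6

V̂(x̄_st) = Σ W_h² s_h²/n_h, with W_h = N_h/N and N = 2760:
  stratum 1: (540/2760)²·7282.7²/21 = 96679.6
  stratum 2: (300/2760)²·4023.0²/54 = 3541.04
  stratum 3: (460/2760)²·876.0²/48 = 444.083
  stratum 4: (520/2760)²·1241.0²/118 = 463.287
  stratum 5: (940/2760)²·1316.2²/197 = 1020.04
V̂(x̄_st) = 102148
SE(x̄_st) = √102148 = 319.606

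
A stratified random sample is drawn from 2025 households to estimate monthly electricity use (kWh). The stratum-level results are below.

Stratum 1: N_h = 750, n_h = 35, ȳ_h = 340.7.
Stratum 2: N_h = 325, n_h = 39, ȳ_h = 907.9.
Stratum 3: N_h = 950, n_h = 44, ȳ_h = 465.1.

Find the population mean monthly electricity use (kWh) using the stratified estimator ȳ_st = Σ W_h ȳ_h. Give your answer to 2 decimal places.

ȳ_st ≈ 490.09

N = Σ N_h = 2025. Stratum weights W_h = N_h/N.
ȳ_st = (750·340.7 + 325·907.9 + 950·465.1) / 2025 = 490.0926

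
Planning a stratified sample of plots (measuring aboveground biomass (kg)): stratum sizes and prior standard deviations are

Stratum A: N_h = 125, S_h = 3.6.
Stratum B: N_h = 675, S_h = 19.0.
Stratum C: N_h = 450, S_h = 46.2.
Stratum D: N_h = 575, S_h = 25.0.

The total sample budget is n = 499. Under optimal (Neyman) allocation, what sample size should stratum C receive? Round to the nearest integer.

214

Neyman allocation: n_h = n · N_h S_h / Σ N_i S_i, with n = 499.
  stratum A: N_h·S_h = 125·3.6 = 450.00
  stratum B: N_h·S_h = 675·19.0 = 12825.00
  stratum C: N_h·S_h = 450·46.2 = 20790.00
  stratum D: N_h·S_h = 575·25.0 = 14375.00
Σ N_h S_h = 48440.00
n for stratum C = 499·20790.00/48440.00 = 214.166 → 214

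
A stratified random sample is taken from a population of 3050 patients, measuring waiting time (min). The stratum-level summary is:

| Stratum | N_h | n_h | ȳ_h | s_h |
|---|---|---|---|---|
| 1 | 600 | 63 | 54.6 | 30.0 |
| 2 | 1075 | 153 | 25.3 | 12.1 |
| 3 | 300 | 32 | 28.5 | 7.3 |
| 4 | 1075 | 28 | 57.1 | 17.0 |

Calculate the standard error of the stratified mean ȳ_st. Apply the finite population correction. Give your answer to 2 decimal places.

SE(ȳ_st) ≈ 1.36

V̂(ȳ_st) = Σ W_h² (1 − n_h/N_h) s_h²/n_h, with W_h = N_h/N and N = 3050:
  stratum 1: (600/3050)²·(1 − 63/600)·30.0²/63 = 0.494798
  stratum 2: (1075/3050)²·(1 − 153/1075)·12.1²/153 = 0.101957
  stratum 3: (300/3050)²·(1 − 32/300)·7.3²/32 = 0.014393
  stratum 4: (1075/3050)²·(1 − 28/1075)·17.0²/28 = 1.24881
V̂(ȳ_st) = 1.85996
SE(ȳ_st) = √1.85996 = 1.3638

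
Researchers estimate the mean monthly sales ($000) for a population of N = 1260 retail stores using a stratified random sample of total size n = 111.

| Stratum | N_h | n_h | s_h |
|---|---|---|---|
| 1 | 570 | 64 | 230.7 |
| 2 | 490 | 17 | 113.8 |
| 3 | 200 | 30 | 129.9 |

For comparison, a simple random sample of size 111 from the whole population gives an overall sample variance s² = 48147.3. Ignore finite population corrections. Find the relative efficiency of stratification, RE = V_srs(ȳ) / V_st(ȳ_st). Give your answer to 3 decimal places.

V̂(ȳ_st) = Σ W_h² s_h²/n_h, with W_h = N_h/N and N = 1260:
  stratum 1: (570/1260)²·230.7²/64 = 170.186
  stratum 2: (490/1260)²·113.8²/17 = 115.209
  stratum 3: (200/1260)²·129.9²/30 = 14.1715
V_st = 299.567
V_srs = s²/n = 48147.3/111 = 433.759
Relative efficiency = V_srs / V_st = 433.759/299.567 = 1.4480

RE ≈ 1.448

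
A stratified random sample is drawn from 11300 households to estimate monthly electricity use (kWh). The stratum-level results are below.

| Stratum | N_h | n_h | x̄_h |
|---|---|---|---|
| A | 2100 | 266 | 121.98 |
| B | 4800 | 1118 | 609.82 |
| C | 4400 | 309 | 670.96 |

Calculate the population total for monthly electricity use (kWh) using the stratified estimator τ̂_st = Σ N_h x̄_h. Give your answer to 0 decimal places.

τ̂_st = Σ N_h x̄_h = 2100·121.98 + 4800·609.82 + 4400·670.96 = 6135518

τ̂_st ≈ 6135518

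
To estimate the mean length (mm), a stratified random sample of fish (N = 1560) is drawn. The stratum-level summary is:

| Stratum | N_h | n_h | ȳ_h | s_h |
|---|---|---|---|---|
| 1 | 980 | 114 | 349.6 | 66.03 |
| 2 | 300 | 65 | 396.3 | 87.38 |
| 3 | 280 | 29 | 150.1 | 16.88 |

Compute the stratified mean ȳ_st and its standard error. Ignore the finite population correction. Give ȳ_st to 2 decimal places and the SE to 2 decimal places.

ȳ_st ≈ 322.77, SE ≈ 4.44

ȳ_st = Σ W_h ȳ_h = (980·349.6 + 300·396.3 + 280·150.1)/1560 = 322.77308
V̂(ȳ_st) = Σ W_h² s_h²/n_h, with W_h = N_h/N and N = 1560:
  stratum 1: (980/1560)²·66.03²/114 = 15.0932
  stratum 2: (300/1560)²·87.38²/65 = 4.34414
  stratum 3: (280/1560)²·16.88²/29 = 0.316529
V̂(ȳ_st) = 19.7538
SE(ȳ_st) = √19.7538 = 4.44453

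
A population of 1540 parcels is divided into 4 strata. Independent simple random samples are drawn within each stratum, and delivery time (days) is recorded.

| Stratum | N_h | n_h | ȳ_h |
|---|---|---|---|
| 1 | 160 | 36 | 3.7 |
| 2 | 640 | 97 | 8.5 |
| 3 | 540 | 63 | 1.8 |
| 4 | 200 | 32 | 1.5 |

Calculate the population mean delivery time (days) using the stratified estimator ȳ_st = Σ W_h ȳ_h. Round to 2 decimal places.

ȳ_st ≈ 4.74

N = Σ N_h = 1540. Stratum weights W_h = N_h/N.
ȳ_st = (160·3.7 + 640·8.5 + 540·1.8 + 200·1.5) / 1540 = 4.7429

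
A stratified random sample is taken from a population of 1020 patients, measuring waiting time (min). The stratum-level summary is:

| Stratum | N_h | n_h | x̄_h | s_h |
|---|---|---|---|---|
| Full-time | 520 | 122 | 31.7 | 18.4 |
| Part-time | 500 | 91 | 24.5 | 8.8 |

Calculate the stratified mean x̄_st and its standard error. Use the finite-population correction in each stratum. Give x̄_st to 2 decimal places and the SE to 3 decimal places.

x̄_st ≈ 28.17, SE ≈ 0.848

x̄_st = Σ W_h x̄_h = (520·31.7 + 500·24.5)/1020 = 28.17059
V̂(x̄_st) = Σ W_h² (1 − n_h/N_h) s_h²/n_h, with W_h = N_h/N and N = 1020:
  stratum Full-time: (520/1020)²·(1 − 122/520)·18.4²/122 = 0.552029
  stratum Part-time: (500/1020)²·(1 − 91/500)·8.8²/91 = 0.16727
V̂(x̄_st) = 0.719299
SE(x̄_st) = √0.719299 = 0.848115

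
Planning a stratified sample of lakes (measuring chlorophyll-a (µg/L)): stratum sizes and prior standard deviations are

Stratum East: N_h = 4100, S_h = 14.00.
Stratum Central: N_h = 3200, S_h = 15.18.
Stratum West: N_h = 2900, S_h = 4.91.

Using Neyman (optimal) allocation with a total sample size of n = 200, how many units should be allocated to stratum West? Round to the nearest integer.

24

Neyman allocation: n_h = n · N_h S_h / Σ N_i S_i, with n = 200.
  stratum East: N_h·S_h = 4100·14.00 = 57400.00
  stratum Central: N_h·S_h = 3200·15.18 = 48576.00
  stratum West: N_h·S_h = 2900·4.91 = 14239.00
Σ N_h S_h = 120215.00
n for stratum West = 200·14239.00/120215.00 = 23.689 → 24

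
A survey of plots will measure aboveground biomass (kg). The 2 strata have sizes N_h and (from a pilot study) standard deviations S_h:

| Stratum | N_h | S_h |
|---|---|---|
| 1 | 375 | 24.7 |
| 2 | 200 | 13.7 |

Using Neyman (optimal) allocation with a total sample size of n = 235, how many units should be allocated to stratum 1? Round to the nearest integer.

Neyman allocation: n_h = n · N_h S_h / Σ N_i S_i, with n = 235.
  stratum 1: N_h·S_h = 375·24.7 = 9262.50
  stratum 2: N_h·S_h = 200·13.7 = 2740.00
Σ N_h S_h = 12002.50
n for stratum 1 = 235·9262.50/12002.50 = 181.353 → 181

181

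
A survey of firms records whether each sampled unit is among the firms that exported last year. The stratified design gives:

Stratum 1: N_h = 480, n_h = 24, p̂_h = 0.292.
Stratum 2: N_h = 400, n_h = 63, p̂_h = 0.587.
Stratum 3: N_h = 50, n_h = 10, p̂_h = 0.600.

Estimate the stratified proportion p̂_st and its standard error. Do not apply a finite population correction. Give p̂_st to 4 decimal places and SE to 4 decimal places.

N = 930; stratum weights W_h = N_h/N.
p̂_st = Σ W_h p̂_h = (480·0.292 + 400·0.587 + 50·0.600)/930 = 0.43544
V̂(p̂_st) = Σ W_h² p̂_h(1−p̂_h)/(n_h−1):
  stratum 1: (480/930)²·0.292·0.708/23 = 0.00239444
  stratum 2: (400/930)²·0.587·0.413/62 = 0.000723353
  stratum 3: (50/930)²·0.600·0.400/9 = 7.70802e-05
V̂(p̂_st) = 0.00319488; SE = √V̂ = 0.0565233

p̂_st ≈ 0.4354, SE ≈ 0.0565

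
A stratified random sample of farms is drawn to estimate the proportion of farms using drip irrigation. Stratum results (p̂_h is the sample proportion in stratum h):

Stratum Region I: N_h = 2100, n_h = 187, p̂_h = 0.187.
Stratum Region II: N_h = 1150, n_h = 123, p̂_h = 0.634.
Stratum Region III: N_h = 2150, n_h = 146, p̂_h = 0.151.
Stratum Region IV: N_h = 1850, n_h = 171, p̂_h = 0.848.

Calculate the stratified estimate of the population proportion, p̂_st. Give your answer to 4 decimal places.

p̂_st ≈ 0.4159

N = 7250; stratum weights W_h = N_h/N.
p̂_st = Σ W_h p̂_h = (2100·0.187 + 1150·0.634 + 2150·0.151 + 1850·0.848)/7250 = 0.41590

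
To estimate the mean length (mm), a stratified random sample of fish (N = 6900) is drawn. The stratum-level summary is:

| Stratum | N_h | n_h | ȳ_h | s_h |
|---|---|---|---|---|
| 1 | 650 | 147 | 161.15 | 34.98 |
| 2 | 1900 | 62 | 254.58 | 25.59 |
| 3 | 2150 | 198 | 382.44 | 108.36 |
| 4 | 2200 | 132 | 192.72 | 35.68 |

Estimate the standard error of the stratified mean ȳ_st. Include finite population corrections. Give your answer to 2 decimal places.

SE(ȳ_st) ≈ 2.64

V̂(ȳ_st) = Σ W_h² (1 − n_h/N_h) s_h²/n_h, with W_h = N_h/N and N = 6900:
  stratum 1: (650/6900)²·(1 − 147/650)·34.98²/147 = 0.0571617
  stratum 2: (1900/6900)²·(1 − 62/1900)·25.59²/62 = 0.774729
  stratum 3: (2150/6900)²·(1 − 198/2150)·108.36²/198 = 5.22749
  stratum 4: (2200/6900)²·(1 − 132/2200)·35.68²/132 = 0.921618
V̂(ȳ_st) = 6.98099
SE(ȳ_st) = √6.98099 = 2.64216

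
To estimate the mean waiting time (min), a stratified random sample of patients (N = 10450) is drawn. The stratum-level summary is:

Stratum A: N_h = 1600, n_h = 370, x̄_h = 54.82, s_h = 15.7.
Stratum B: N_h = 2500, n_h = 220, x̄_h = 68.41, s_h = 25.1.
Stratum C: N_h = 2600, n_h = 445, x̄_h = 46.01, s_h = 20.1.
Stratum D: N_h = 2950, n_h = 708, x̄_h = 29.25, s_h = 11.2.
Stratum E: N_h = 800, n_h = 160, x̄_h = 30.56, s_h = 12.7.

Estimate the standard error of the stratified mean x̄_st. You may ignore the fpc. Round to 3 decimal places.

SE(x̄_st) ≈ 0.506

V̂(x̄_st) = Σ W_h² s_h²/n_h, with W_h = N_h/N and N = 10450:
  stratum A: (1600/10450)²·15.7²/370 = 0.0156173
  stratum B: (2500/10450)²·25.1²/220 = 0.163897
  stratum C: (2600/10450)²·20.1²/445 = 0.0562013
  stratum D: (2950/10450)²·11.2²/708 = 0.0141193
  stratum E: (800/10450)²·12.7²/160 = 0.00590792
V̂(x̄_st) = 0.255743
SE(x̄_st) = √0.255743 = 0.505711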